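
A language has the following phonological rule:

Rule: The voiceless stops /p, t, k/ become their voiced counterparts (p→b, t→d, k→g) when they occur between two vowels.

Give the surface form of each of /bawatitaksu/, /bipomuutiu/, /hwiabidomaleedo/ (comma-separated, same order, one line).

/bawatitaksu/: /t/ is a voiceless stop between vowels /a/ and /i/, so it voices to [d]. /t/ is a voiceless stop between vowels /i/ and /a/, so it voices to [d]. → [bawadidaksu].
/bipomuutiu/: /p/ is a voiceless stop between vowels /i/ and /o/, so it voices to [b]. /t/ is a voiceless stop between vowels /u/ and /i/, so it voices to [d]. → [bibomuudiu].
/hwiabidomaleedo/: the rule's environment is not met; surfaces unchanged as [hwiabidomaleedo].

bawadidaksu, bibomuudiu, hwiabidomaleedo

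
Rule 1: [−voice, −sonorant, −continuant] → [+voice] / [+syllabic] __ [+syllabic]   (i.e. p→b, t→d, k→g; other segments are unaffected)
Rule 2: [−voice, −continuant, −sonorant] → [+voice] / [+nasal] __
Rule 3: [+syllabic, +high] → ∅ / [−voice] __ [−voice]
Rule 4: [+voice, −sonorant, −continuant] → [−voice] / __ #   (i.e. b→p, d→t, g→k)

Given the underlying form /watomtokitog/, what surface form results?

wadomdogidok

Rule 1 (intervocalic voicing): /t/ is a voiceless stop between vowels /a/ and /o/, so it voices to [d]. /k/ is a voiceless stop between vowels /o/ and /i/, so it voices to [g]. /t/ is a voiceless stop between vowels /i/ and /o/, so it voices to [d]. /watomtokitog/ → wadomtogidog.
Rule 2 (post-nasal voicing): /t/ is a voiceless stop immediately after the nasal /m/, so it voices to [d]. /wadomtogidog/ → wadomdogidog.
Rule 3 (high vowel syncope): no segment meets the environment; /wadomdogidog/ is unchanged.
Rule 4 (final devoicing): /g/ is a voiced stop in word-final position, so it devoices to [k]. /wadomdogidog/ → wadomdogidok.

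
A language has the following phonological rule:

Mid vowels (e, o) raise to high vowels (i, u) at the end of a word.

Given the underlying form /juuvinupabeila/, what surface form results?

No segment of /juuvinupabeila/ meets the structural description of the rule, so the form surfaces unchanged.

juuvinupabeila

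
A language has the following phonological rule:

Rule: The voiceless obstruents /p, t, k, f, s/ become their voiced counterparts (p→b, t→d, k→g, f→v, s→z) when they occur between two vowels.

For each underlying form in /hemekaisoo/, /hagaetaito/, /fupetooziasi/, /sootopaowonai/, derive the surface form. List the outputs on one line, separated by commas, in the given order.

hemegaizoo, hagaedaido, fubedooziazi, soodobaowonai

/hemekaisoo/: /k/ is a voiceless obstruent between vowels /e/ and /a/, so it voices to [g]. /s/ is a voiceless obstruent between vowels /i/ and /o/, so it voices to [z]. → [hemegaizoo].
/hagaetaito/: /t/ is a voiceless obstruent between vowels /e/ and /a/, so it voices to [d]. /t/ is a voiceless obstruent between vowels /i/ and /o/, so it voices to [d]. → [hagaedaido].
/fupetooziasi/: /p/ is a voiceless obstruent between vowels /u/ and /e/, so it voices to [b]. /t/ is a voiceless obstruent between vowels /e/ and /o/, so it voices to [d]. /s/ is a voiceless obstruent between vowels /a/ and /i/, so it voices to [z]. → [fubedooziazi].
/sootopaowonai/: /t/ is a voiceless obstruent between vowels /o/ and /o/, so it voices to [d]. /p/ is a voiceless obstruent between vowels /o/ and /a/, so it voices to [b]. → [soodobaowonai].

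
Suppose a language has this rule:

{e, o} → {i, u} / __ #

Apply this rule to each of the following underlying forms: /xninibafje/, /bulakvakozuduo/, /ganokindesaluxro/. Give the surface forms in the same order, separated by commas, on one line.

/xninibafje/: /e/ is a mid vowel in word-final position, so it raises to [i]. → [xninibafji].
/bulakvakozuduo/: /o/ is a mid vowel in word-final position, so it raises to [u]. → [bulakvakozuduu].
/ganokindesaluxro/: /o/ is a mid vowel in word-final position, so it raises to [u]. → [ganokindesaluxru].

xninibafji, bulakvakozuduu, ganokindesaluxru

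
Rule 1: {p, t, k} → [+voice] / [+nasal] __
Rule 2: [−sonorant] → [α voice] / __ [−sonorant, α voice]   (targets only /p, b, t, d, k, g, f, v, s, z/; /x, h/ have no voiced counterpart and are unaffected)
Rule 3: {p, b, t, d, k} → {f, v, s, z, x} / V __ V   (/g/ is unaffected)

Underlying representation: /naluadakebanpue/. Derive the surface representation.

Rule 1 (post-nasal voicing): /p/ is a voiceless stop immediately after the nasal /n/, so it voices to [b]. /naluadakebanpue/ → naluadakebanbue.
Rule 2 (regressive voicing assimilation): no segment meets the environment; /naluadakebanbue/ is unchanged.
Rule 3 (intervocalic spirantization): /d/ is a stop between vowels /a/ and /a/, so it spirantizes to the fricative [z]. /k/ is a stop between vowels /a/ and /e/, so it spirantizes to the fricative [x]. /b/ is a stop between vowels /e/ and /a/, so it spirantizes to the fricative [v]. /naluadakebanbue/ → naluazaxevanbue.

naluazaxevanbue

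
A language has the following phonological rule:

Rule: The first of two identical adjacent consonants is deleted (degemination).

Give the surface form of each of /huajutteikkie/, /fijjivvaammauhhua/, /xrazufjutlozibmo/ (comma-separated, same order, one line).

/huajutteikkie/: /tt/ is a geminate; the first /t/ deletes. /kk/ is a geminate; the first /k/ deletes. → [huajuteikie].
/fijjivvaammauhhua/: /jj/ is a geminate; the first /j/ deletes. /vv/ is a geminate; the first /v/ deletes. /mm/ is a geminate; the first /m/ deletes. /hh/ is a geminate; the first /h/ deletes. → [fijivaamauhua].
/xrazufjutlozibmo/: the rule's environment is not met; surfaces unchanged as [xrazufjutlozibmo].

huajuteikie, fijivaamauhua, xrazufjutlozibmo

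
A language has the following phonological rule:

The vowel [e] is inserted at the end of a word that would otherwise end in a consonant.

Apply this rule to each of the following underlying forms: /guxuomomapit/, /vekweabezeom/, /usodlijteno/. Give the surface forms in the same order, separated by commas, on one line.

guxuomomapite, vekweabezeome, usodlijteno

/guxuomomapit/: the form ends in the consonant /t/, so [e] is inserted word-finally. → [guxuomomapite].
/vekweabezeom/: the form ends in the consonant /m/, so [e] is inserted word-finally. → [vekweabezeome].
/usodlijteno/: the rule's environment is not met; surfaces unchanged as [usodlijteno].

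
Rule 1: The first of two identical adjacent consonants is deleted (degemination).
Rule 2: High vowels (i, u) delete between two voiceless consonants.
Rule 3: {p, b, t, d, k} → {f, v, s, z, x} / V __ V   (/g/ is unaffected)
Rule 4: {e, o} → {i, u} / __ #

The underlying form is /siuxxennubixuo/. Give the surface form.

siuxenuvixuu

Rule 1 (degemination): /xx/ is a geminate; the first /x/ deletes. /nn/ is a geminate; the first /n/ deletes. /siuxxennubixuo/ → siuxenubixuo.
Rule 2 (high vowel syncope): no segment meets the environment; /siuxenubixuo/ is unchanged.
Rule 3 (intervocalic spirantization): /b/ is a stop between vowels /u/ and /i/, so it spirantizes to the fricative [v]. /siuxenubixuo/ → siuxenuvixuo.
Rule 4 (final vowel raising): /o/ is a mid vowel in word-final position, so it raises to [u]. /siuxenuvixuo/ → siuxenuvixuu.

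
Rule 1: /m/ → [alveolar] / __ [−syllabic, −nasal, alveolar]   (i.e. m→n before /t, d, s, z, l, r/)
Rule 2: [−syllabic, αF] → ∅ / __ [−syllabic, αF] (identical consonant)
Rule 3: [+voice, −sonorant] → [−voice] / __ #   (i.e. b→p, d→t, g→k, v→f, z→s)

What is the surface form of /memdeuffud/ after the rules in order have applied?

Rule 1 (nasal place assimilation): /m/ precedes the alveolar consonant /d/, so it assimilates in place to [n]. /memdeuffud/ → mendeuffud.
Rule 2 (degemination): /ff/ is a geminate; the first /f/ deletes. /mendeuffud/ → mendeufud.
Rule 3 (final devoicing): /d/ is a voiced obstruent in word-final position, so it devoices to [t]. /mendeufud/ → mendeufut.

mendeufut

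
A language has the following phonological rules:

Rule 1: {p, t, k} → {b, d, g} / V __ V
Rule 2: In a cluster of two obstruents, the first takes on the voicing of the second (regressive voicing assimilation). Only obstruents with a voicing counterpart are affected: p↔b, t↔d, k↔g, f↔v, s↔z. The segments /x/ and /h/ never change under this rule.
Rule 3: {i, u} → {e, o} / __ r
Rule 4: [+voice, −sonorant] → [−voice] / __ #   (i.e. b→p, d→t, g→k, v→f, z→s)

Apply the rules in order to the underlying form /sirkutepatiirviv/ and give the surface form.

Rule 1 (intervocalic voicing): /t/ is a voiceless stop between vowels /u/ and /e/, so it voices to [d]. /p/ is a voiceless stop between vowels /e/ and /a/, so it voices to [b]. /t/ is a voiceless stop between vowels /a/ and /i/, so it voices to [d]. /sirkutepatiirviv/ → sirkudebadiirviv.
Rule 2 (regressive voicing assimilation): no segment meets the environment; /sirkudebadiirviv/ is unchanged.
Rule 3 (pre-rhotic lowering): /i/ is a high vowel immediately before /r/, so it lowers to [e]. /i/ is a high vowel immediately before /r/, so it lowers to [e]. /sirkudebadiirviv/ → serkudebadierviv.
Rule 4 (final devoicing): /v/ is a voiced obstruent in word-final position, so it devoices to [f]. /serkudebadierviv/ → serkudebadiervif.

serkudebadiervif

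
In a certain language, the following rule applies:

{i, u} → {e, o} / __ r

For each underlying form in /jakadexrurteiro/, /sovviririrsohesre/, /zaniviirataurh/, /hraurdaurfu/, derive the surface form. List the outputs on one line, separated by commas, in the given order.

/jakadexrurteiro/: /u/ is a high vowel immediately before /r/, so it lowers to [o]. /i/ is a high vowel immediately before /r/, so it lowers to [e]. → [jakadexrorteero].
/sovviririrsohesre/: /i/ is a high vowel immediately before /r/, so it lowers to [e]. /i/ is a high vowel immediately before /r/, so it lowers to [e]. /i/ is a high vowel immediately before /r/, so it lowers to [e]. → [sovvererersohesre].
/zaniviirataurh/: /i/ is a high vowel immediately before /r/, so it lowers to [e]. /u/ is a high vowel immediately before /r/, so it lowers to [o]. → [zanivierataorh].
/hraurdaurfu/: /u/ is a high vowel immediately before /r/, so it lowers to [o]. /u/ is a high vowel immediately before /r/, so it lowers to [o]. → [hraordaorfu].

jakadexrorteero, sovvererersohesre, zanivierataorh, hraordaorfu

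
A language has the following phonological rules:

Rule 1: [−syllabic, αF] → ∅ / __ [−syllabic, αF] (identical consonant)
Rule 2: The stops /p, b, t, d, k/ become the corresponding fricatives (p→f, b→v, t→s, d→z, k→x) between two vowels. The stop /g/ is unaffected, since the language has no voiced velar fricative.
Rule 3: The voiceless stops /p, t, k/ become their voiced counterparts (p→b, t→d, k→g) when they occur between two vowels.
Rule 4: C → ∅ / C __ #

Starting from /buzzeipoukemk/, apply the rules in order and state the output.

Rule 1 (degemination): /zz/ is a geminate; the first /z/ deletes. /buzzeipoukemk/ → buzeipoukemk.
Rule 2 (intervocalic spirantization): /p/ is a stop between vowels /i/ and /o/, so it spirantizes to the fricative [f]. /k/ is a stop between vowels /u/ and /e/, so it spirantizes to the fricative [x]. /buzeipoukemk/ → buzeifouxemk.
Rule 3 (intervocalic voicing): no segment meets the environment; /buzeifouxemk/ is unchanged.
Rule 4 (final cluster simplification): /k/ is the second consonant of a word-final cluster /mk/, so it deletes. /buzeifouxemk/ → buzeifouxem.

buzeifouxem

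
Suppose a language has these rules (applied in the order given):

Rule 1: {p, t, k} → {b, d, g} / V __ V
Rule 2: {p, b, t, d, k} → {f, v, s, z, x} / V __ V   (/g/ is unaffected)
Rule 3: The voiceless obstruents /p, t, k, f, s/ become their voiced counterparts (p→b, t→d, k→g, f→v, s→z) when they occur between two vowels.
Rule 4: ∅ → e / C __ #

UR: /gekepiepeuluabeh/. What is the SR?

Rule 1 (intervocalic voicing): /k/ is a voiceless stop between vowels /e/ and /e/, so it voices to [g]. /p/ is a voiceless stop between vowels /e/ and /i/, so it voices to [b]. /p/ is a voiceless stop between vowels /e/ and /e/, so it voices to [b]. /gekepiepeuluabeh/ → gegebiebeuluabeh.
Rule 2 (intervocalic spirantization): /b/ is a stop between vowels /e/ and /i/, so it spirantizes to the fricative [v]. /b/ is a stop between vowels /e/ and /e/, so it spirantizes to the fricative [v]. /b/ is a stop between vowels /a/ and /e/, so it spirantizes to the fricative [v]. /gegebiebeuluabeh/ → gegevieveuluaveh.
Rule 3 (intervocalic voicing): no segment meets the environment; /gegevieveuluaveh/ is unchanged.
Rule 4 (final e-epenthesis): the form ends in the consonant /h/, so [e] is inserted word-finally. /gegevieveuluaveh/ → gegevieveuluavehe.

gegevieveuluavehe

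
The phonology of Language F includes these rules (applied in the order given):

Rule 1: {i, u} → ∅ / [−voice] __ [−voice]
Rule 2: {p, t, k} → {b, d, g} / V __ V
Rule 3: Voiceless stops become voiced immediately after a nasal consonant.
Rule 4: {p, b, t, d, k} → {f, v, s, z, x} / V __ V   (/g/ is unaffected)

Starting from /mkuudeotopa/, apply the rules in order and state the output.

Rule 1 (high vowel syncope): no segment meets the environment; /mkuudeotopa/ is unchanged.
Rule 2 (intervocalic voicing): /t/ is a voiceless stop between vowels /o/ and /o/, so it voices to [d]. /p/ is a voiceless stop between vowels /o/ and /a/, so it voices to [b]. /mkuudeotopa/ → mkuudeodoba.
Rule 3 (post-nasal voicing): /k/ is a voiceless stop immediately after the nasal /m/, so it voices to [g]. /mkuudeodoba/ → mguudeodoba.
Rule 4 (intervocalic spirantization): /d/ is a stop between vowels /u/ and /e/, so it spirantizes to the fricative [z]. /d/ is a stop between vowels /o/ and /o/, so it spirantizes to the fricative [z]. /b/ is a stop between vowels /o/ and /a/, so it spirantizes to the fricative [v]. /mguudeodoba/ → mguuzeozova.

mguuzeozova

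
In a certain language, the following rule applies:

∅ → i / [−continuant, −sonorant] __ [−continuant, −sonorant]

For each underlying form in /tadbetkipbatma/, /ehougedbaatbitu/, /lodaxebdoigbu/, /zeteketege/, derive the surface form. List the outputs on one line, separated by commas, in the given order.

/tadbetkipbatma/: /d/ and /b/ form a stop–stop cluster, so [i] is inserted between them. /t/ and /k/ form a stop–stop cluster, so [i] is inserted between them. /p/ and /b/ form a stop–stop cluster, so [i] is inserted between them. → [tadibetikipibatma].
/ehougedbaatbitu/: /d/ and /b/ form a stop–stop cluster, so [i] is inserted between them. /t/ and /b/ form a stop–stop cluster, so [i] is inserted between them. → [ehougedibaatibitu].
/lodaxebdoigbu/: /b/ and /d/ form a stop–stop cluster, so [i] is inserted between them. /g/ and /b/ form a stop–stop cluster, so [i] is inserted between them. → [lodaxebidoigibu].
/zeteketege/: the rule's environment is not met; surfaces unchanged as [zeteketege].

tadibetikipibatma, ehougedibaatibitu, lodaxebidoigibu, zeteketege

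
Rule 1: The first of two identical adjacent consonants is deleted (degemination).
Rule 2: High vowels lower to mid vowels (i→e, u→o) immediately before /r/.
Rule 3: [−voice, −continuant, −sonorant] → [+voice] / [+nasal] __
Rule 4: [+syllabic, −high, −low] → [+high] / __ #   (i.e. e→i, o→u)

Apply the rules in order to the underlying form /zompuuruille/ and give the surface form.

Rule 1 (degemination): /ll/ is a geminate; the first /l/ deletes. /zompuuruille/ → zompuuruile.
Rule 2 (pre-rhotic lowering): /u/ is a high vowel immediately before /r/, so it lowers to [o]. /zompuuruile/ → zompuoruile.
Rule 3 (post-nasal voicing): /p/ is a voiceless stop immediately after the nasal /m/, so it voices to [b]. /zompuoruile/ → zombuoruile.
Rule 4 (final vowel raising): /e/ is a mid vowel in word-final position, so it raises to [i]. /zombuoruile/ → zombuoruili.

zombuoruili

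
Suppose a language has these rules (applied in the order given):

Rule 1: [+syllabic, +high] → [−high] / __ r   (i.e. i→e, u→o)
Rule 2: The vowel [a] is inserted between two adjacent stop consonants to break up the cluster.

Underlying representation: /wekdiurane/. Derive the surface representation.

wekadiorane

Rule 1 (pre-rhotic lowering): /u/ is a high vowel immediately before /r/, so it lowers to [o]. /wekdiurane/ → wekdiorane.
Rule 2 (stop-cluster a-epenthesis): /k/ and /d/ form a stop–stop cluster, so [a] is inserted between them. /wekdiorane/ → wekadiorane.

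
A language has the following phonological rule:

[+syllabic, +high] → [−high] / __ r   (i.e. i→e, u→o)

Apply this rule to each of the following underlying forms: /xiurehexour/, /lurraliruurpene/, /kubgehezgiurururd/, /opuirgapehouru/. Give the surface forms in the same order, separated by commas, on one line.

/xiurehexour/: /u/ is a high vowel immediately before /r/, so it lowers to [o]. /u/ is a high vowel immediately before /r/, so it lowers to [o]. → [xiorehexoor].
/lurraliruurpene/: /u/ is a high vowel immediately before /r/, so it lowers to [o]. /i/ is a high vowel immediately before /r/, so it lowers to [e]. /u/ is a high vowel immediately before /r/, so it lowers to [o]. → [lorraleruorpene].
/kubgehezgiurururd/: /u/ is a high vowel immediately before /r/, so it lowers to [o]. /u/ is a high vowel immediately before /r/, so it lowers to [o]. /u/ is a high vowel immediately before /r/, so it lowers to [o]. → [kubgehezgiororord].
/opuirgapehouru/: /i/ is a high vowel immediately before /r/, so it lowers to [e]. /u/ is a high vowel immediately before /r/, so it lowers to [o]. → [opuergapehooru].

xiorehexoor, lorraleruorpene, kubgehezgiororord, opuergapehooru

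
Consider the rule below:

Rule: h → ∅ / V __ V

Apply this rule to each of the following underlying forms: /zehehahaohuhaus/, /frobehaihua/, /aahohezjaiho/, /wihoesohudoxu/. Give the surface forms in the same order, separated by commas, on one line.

/zehehahaohuhaus/: /h/ occurs between vowels /e/ and /e/, so it deletes. /h/ occurs between vowels /e/ and /a/, so it deletes. /h/ occurs between vowels /a/ and /a/, so it deletes. /h/ occurs between vowels /o/ and /u/, so it deletes. /h/ occurs between vowels /u/ and /a/, so it deletes. → [zeeaaouaus].
/frobehaihua/: /h/ occurs between vowels /e/ and /a/, so it deletes. /h/ occurs between vowels /i/ and /u/, so it deletes. → [frobeaiua].
/aahohezjaiho/: /h/ occurs between vowels /a/ and /o/, so it deletes. /h/ occurs between vowels /o/ and /e/, so it deletes. /h/ occurs between vowels /i/ and /o/, so it deletes. → [aaoezjaio].
/wihoesohudoxu/: /h/ occurs between vowels /i/ and /o/, so it deletes. /h/ occurs between vowels /o/ and /u/, so it deletes. → [wioesoudoxu].

zeeaaouaus, frobeaiua, aaoezjaio, wioesoudoxu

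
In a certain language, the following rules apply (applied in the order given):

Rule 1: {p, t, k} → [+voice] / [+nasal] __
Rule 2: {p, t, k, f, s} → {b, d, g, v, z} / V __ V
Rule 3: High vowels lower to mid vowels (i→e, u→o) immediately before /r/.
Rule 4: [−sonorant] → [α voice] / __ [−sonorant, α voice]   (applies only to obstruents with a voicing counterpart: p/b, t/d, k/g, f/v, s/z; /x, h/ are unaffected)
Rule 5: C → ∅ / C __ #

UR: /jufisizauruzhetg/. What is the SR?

juvizizaorushed

Rule 1 (post-nasal voicing): no segment meets the environment; /jufisizauruzhetg/ is unchanged.
Rule 2 (intervocalic voicing): /f/ is a voiceless obstruent between vowels /u/ and /i/, so it voices to [v]. /s/ is a voiceless obstruent between vowels /i/ and /i/, so it voices to [z]. /jufisizauruzhetg/ → juvizizauruzhetg.
Rule 3 (pre-rhotic lowering): /u/ is a high vowel immediately before /r/, so it lowers to [o]. /juvizizauruzhetg/ → juvizizaoruzhetg.
Rule 4 (regressive voicing assimilation): /z/ precedes the voiceless obstruent /h/, so it devoices to [s] by assimilation. /t/ precedes the voiced obstruent /g/, so it voices to [d] by assimilation. /juvizizaoruzhetg/ → juvizizaorushedg.
Rule 5 (final cluster simplification): /g/ is the second consonant of a word-final cluster /dg/, so it deletes. /juvizizaorushedg/ → juvizizaorushed.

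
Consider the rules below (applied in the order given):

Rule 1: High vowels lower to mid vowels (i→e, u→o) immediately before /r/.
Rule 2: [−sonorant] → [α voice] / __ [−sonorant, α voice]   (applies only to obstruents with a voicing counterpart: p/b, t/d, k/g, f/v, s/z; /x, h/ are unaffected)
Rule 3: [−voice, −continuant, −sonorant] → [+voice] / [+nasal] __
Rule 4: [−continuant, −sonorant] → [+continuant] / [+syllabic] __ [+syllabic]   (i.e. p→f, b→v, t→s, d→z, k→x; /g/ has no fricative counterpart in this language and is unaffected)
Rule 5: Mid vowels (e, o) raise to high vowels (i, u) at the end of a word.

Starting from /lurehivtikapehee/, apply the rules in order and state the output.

lorehiftixafehei

Rule 1 (pre-rhotic lowering): /u/ is a high vowel immediately before /r/, so it lowers to [o]. /lurehivtikapehee/ → lorehivtikapehee.
Rule 2 (regressive voicing assimilation): /v/ precedes the voiceless obstruent /t/, so it devoices to [f] by assimilation. /lorehivtikapehee/ → lorehiftikapehee.
Rule 3 (post-nasal voicing): no segment meets the environment; /lorehiftikapehee/ is unchanged.
Rule 4 (intervocalic spirantization): /k/ is a stop between vowels /i/ and /a/, so it spirantizes to the fricative [x]. /p/ is a stop between vowels /a/ and /e/, so it spirantizes to the fricative [f]. /lorehiftikapehee/ → lorehiftixafehee.
Rule 5 (final vowel raising): /e/ is a mid vowel in word-final position, so it raises to [i]. /lorehiftixafehee/ → lorehiftixafehei.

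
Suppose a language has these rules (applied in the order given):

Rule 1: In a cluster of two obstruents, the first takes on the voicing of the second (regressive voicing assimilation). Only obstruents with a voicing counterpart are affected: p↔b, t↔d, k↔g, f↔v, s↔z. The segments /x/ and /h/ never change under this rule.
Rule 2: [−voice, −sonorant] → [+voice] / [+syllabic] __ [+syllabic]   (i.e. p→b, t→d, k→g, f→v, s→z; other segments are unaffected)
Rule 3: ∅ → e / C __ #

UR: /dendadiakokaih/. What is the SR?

dendadiagogaihe

Rule 1 (regressive voicing assimilation): no segment meets the environment; /dendadiakokaih/ is unchanged.
Rule 2 (intervocalic voicing): /k/ is a voiceless obstruent between vowels /a/ and /o/, so it voices to [g]. /k/ is a voiceless obstruent between vowels /o/ and /a/, so it voices to [g]. /dendadiakokaih/ → dendadiagogaih.
Rule 3 (final e-epenthesis): the form ends in the consonant /h/, so [e] is inserted word-finally. /dendadiagogaih/ → dendadiagogaihe.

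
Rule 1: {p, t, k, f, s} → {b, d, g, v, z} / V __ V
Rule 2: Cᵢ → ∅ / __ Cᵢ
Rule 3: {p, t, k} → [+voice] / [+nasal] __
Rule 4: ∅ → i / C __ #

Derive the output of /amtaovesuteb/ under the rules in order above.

amdaovezudebi

Rule 1 (intervocalic voicing): /s/ is a voiceless obstruent between vowels /e/ and /u/, so it voices to [z]. /t/ is a voiceless obstruent between vowels /u/ and /e/, so it voices to [d]. /amtaovesuteb/ → amtaovezudeb.
Rule 2 (degemination): no segment meets the environment; /amtaovezudeb/ is unchanged.
Rule 3 (post-nasal voicing): /t/ is a voiceless stop immediately after the nasal /m/, so it voices to [d]. /amtaovezudeb/ → amdaovezudeb.
Rule 4 (final i-epenthesis): the form ends in the consonant /b/, so [i] is inserted word-finally. /amdaovezudeb/ → amdaovezudebi.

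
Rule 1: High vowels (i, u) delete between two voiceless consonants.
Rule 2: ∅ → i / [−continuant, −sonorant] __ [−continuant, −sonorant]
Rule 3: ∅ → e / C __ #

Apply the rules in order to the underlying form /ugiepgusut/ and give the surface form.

ugiepiguste

Rule 1 (high vowel syncope): /u/ is a high vowel flanked by voiceless consonants /s/ and /t/, so it deletes. /ugiepgusut/ → ugiepgust.
Rule 2 (stop-cluster i-epenthesis): /p/ and /g/ form a stop–stop cluster, so [i] is inserted between them. /ugiepgust/ → ugiepigust.
Rule 3 (final e-epenthesis): the form ends in the consonant /t/, so [e] is inserted word-finally. /ugiepigust/ → ugiepiguste.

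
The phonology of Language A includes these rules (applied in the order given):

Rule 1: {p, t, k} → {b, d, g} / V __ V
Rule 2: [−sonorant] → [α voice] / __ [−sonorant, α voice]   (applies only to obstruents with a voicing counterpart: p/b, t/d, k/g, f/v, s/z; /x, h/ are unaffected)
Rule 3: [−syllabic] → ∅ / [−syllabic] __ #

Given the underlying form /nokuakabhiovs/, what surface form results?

Rule 1 (intervocalic voicing): /k/ is a voiceless stop between vowels /o/ and /u/, so it voices to [g]. /k/ is a voiceless stop between vowels /a/ and /a/, so it voices to [g]. /nokuakabhiovs/ → noguagabhiovs.
Rule 2 (regressive voicing assimilation): /b/ precedes the voiceless obstruent /h/, so it devoices to [p] by assimilation. /v/ precedes the voiceless obstruent /s/, so it devoices to [f] by assimilation. /noguagabhiovs/ → noguagaphiofs.
Rule 3 (final cluster simplification): /s/ is the second consonant of a word-final cluster /fs/, so it deletes. /noguagaphiofs/ → noguagaphiof.

noguagaphiof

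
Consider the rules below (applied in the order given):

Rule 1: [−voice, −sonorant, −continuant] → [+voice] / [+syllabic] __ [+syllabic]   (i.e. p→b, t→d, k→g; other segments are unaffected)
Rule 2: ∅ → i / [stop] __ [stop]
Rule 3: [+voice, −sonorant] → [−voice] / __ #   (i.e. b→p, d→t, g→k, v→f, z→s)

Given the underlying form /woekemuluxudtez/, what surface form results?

woegemuluxudites

Rule 1 (intervocalic voicing): /k/ is a voiceless stop between vowels /e/ and /e/, so it voices to [g]. /woekemuluxudtez/ → woegemuluxudtez.
Rule 2 (stop-cluster i-epenthesis): /d/ and /t/ form a stop–stop cluster, so [i] is inserted between them. /woegemuluxudtez/ → woegemuluxuditez.
Rule 3 (final devoicing): /z/ is a voiced obstruent in word-final position, so it devoices to [s]. /woegemuluxuditez/ → woegemuluxudites.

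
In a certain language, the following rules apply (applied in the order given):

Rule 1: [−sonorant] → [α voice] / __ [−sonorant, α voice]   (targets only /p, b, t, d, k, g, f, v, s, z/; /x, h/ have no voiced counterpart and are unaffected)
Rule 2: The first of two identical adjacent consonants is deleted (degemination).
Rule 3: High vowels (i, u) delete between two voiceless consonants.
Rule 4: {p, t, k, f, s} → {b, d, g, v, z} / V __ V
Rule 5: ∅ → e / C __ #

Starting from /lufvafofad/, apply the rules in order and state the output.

luvavovade

Rule 1 (regressive voicing assimilation): /f/ precedes the voiced obstruent /v/, so it voices to [v] by assimilation. /lufvafofad/ → luvvafofad.
Rule 2 (degemination): /vv/ is a geminate; the first /v/ deletes. /luvvafofad/ → luvafofad.
Rule 3 (high vowel syncope): no segment meets the environment; /luvafofad/ is unchanged.
Rule 4 (intervocalic voicing): /f/ is a voiceless obstruent between vowels /a/ and /o/, so it voices to [v]. /f/ is a voiceless obstruent between vowels /o/ and /a/, so it voices to [v]. /luvafofad/ → luvavovad.
Rule 5 (final e-epenthesis): the form ends in the consonant /d/, so [e] is inserted word-finally. /luvavovad/ → luvavovade.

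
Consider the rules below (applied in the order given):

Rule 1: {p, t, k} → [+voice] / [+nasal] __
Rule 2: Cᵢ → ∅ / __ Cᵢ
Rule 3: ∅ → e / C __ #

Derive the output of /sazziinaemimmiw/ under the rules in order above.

saziinaemimiwe

Rule 1 (post-nasal voicing): no segment meets the environment; /sazziinaemimmiw/ is unchanged.
Rule 2 (degemination): /zz/ is a geminate; the first /z/ deletes. /mm/ is a geminate; the first /m/ deletes. /sazziinaemimmiw/ → saziinaemimiw.
Rule 3 (final e-epenthesis): the form ends in the consonant /w/, so [e] is inserted word-finally. /saziinaemimiw/ → saziinaemimiwe.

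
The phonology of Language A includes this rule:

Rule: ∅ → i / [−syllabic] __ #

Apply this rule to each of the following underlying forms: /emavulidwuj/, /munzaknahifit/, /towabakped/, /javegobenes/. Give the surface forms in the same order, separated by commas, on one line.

emavulidwuji, munzaknahifiti, towabakpedi, javegobenesi

/emavulidwuj/: the form ends in the consonant /j/, so [i] is inserted word-finally. → [emavulidwuji].
/munzaknahifit/: the form ends in the consonant /t/, so [i] is inserted word-finally. → [munzaknahifiti].
/towabakped/: the form ends in the consonant /d/, so [i] is inserted word-finally. → [towabakpedi].
/javegobenes/: the form ends in the consonant /s/, so [i] is inserted word-finally. → [javegobenesi].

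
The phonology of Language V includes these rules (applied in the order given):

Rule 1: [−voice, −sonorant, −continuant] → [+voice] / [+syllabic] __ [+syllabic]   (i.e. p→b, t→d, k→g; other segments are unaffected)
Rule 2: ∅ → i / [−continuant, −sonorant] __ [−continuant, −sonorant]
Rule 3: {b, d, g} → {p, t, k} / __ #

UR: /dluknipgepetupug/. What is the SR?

Rule 1 (intervocalic voicing): /p/ is a voiceless stop between vowels /e/ and /e/, so it voices to [b]. /t/ is a voiceless stop between vowels /e/ and /u/, so it voices to [d]. /p/ is a voiceless stop between vowels /u/ and /u/, so it voices to [b]. /dluknipgepetupug/ → dluknipgebedubug.
Rule 2 (stop-cluster i-epenthesis): /p/ and /g/ form a stop–stop cluster, so [i] is inserted between them. /dluknipgebedubug/ → dluknipigebedubug.
Rule 3 (final devoicing): /g/ is a voiced stop in word-final position, so it devoices to [k]. /dluknipigebedubug/ → dluknipigebedubuk.

dluknipigebedubuk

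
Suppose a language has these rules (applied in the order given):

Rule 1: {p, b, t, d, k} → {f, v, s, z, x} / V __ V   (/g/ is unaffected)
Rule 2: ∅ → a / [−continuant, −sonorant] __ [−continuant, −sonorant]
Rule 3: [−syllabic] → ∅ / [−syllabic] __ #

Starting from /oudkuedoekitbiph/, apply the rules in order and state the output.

oudakuezoexitabip

Rule 1 (intervocalic spirantization): /d/ is a stop between vowels /e/ and /o/, so it spirantizes to the fricative [z]. /k/ is a stop between vowels /e/ and /i/, so it spirantizes to the fricative [x]. /oudkuedoekitbiph/ → oudkuezoexitbiph.
Rule 2 (stop-cluster a-epenthesis): /d/ and /k/ form a stop–stop cluster, so [a] is inserted between them. /t/ and /b/ form a stop–stop cluster, so [a] is inserted between them. /oudkuezoexitbiph/ → oudakuezoexitabiph.
Rule 3 (final cluster simplification): /h/ is the second consonant of a word-final cluster /ph/, so it deletes. /oudakuezoexitabiph/ → oudakuezoexitabip.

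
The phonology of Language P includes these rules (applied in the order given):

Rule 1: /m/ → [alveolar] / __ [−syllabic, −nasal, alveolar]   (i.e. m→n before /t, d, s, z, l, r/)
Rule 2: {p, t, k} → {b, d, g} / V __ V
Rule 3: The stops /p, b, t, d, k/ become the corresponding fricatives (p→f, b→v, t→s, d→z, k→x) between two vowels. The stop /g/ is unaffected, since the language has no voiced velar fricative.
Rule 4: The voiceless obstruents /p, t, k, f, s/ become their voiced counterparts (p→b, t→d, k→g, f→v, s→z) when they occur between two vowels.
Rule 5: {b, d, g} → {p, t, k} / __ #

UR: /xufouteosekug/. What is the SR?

xuvouzeozeguk

Rule 1 (nasal place assimilation): no segment meets the environment; /xufouteosekug/ is unchanged.
Rule 2 (intervocalic voicing): /t/ is a voiceless stop between vowels /u/ and /e/, so it voices to [d]. /k/ is a voiceless stop between vowels /e/ and /u/, so it voices to [g]. /xufouteosekug/ → xufoudeosegug.
Rule 3 (intervocalic spirantization): /d/ is a stop between vowels /u/ and /e/, so it spirantizes to the fricative [z]. /xufoudeosegug/ → xufouzeosegug.
Rule 4 (intervocalic voicing): /f/ is a voiceless obstruent between vowels /u/ and /o/, so it voices to [v]. /s/ is a voiceless obstruent between vowels /o/ and /e/, so it voices to [z]. /xufouzeosegug/ → xuvouzeozegug.
Rule 5 (final devoicing): /g/ is a voiced stop in word-final position, so it devoices to [k]. /xuvouzeozegug/ → xuvouzeozeguk.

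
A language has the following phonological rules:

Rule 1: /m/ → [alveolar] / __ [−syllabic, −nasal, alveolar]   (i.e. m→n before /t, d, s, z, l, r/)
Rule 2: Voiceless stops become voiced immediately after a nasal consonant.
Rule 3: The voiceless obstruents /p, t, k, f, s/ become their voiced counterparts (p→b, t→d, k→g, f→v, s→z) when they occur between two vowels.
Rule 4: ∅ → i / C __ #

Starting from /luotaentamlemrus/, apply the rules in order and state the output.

Rule 1 (nasal place assimilation): /m/ precedes the alveolar consonant /l/, so it assimilates in place to [n]. /m/ precedes the alveolar consonant /r/, so it assimilates in place to [n]. /luotaentamlemrus/ → luotaentanlenrus.
Rule 2 (post-nasal voicing): /t/ is a voiceless stop immediately after the nasal /n/, so it voices to [d]. /luotaentanlenrus/ → luotaendanlenrus.
Rule 3 (intervocalic voicing): /t/ is a voiceless obstruent between vowels /o/ and /a/, so it voices to [d]. /luotaendanlenrus/ → luodaendanlenrus.
Rule 4 (final i-epenthesis): the form ends in the consonant /s/, so [i] is inserted word-finally. /luodaendanlenrus/ → luodaendanlenrusi.

luodaendanlenrusi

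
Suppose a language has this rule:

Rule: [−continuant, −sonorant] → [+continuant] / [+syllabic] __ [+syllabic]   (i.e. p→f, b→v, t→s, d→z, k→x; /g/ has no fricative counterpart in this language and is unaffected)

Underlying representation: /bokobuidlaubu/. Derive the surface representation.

Scanning /bokobuidlaubu/: /b/ at position 1 is not in the conditioning environment; /k/ is a stop between vowels /o/ and /o/, so it spirantizes to the fricative [x]; /b/ is a stop between vowels /o/ and /u/, so it spirantizes to the fricative [v]; /d/ at position 8 is not in the conditioning environment; /b/ is a stop between vowels /u/ and /u/, so it spirantizes to the fricative [v].
Result: [boxovuidlauvu].

boxovuidlauvu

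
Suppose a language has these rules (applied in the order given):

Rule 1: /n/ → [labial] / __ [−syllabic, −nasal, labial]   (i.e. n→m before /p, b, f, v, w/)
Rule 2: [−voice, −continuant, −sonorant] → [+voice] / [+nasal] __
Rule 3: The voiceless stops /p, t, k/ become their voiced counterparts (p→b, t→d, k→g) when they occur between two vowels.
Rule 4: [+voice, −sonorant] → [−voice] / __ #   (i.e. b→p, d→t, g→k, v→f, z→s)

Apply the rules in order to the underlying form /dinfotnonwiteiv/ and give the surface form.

Rule 1 (nasal place assimilation): /n/ precedes the labial consonant /f/, so it assimilates in place to [m]. /n/ precedes the labial consonant /w/, so it assimilates in place to [m]. /dinfotnonwiteiv/ → dimfotnomwiteiv.
Rule 2 (post-nasal voicing): no segment meets the environment; /dimfotnomwiteiv/ is unchanged.
Rule 3 (intervocalic voicing): /t/ is a voiceless stop between vowels /i/ and /e/, so it voices to [d]. /dimfotnomwiteiv/ → dimfotnomwideiv.
Rule 4 (final devoicing): /v/ is a voiced obstruent in word-final position, so it devoices to [f]. /dimfotnomwideiv/ → dimfotnomwideif.

dimfotnomwideif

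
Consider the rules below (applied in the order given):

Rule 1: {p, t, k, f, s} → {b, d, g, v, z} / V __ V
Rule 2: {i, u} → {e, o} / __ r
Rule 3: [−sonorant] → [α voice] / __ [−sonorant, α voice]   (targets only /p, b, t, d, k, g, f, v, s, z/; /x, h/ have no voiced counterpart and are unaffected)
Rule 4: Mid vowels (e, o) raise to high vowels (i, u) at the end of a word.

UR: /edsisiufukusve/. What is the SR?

etsiziuvuguzvi

Rule 1 (intervocalic voicing): /s/ is a voiceless obstruent between vowels /i/ and /i/, so it voices to [z]. /f/ is a voiceless obstruent between vowels /u/ and /u/, so it voices to [v]. /k/ is a voiceless obstruent between vowels /u/ and /u/, so it voices to [g]. /edsisiufukusve/ → edsiziuvugusve.
Rule 2 (pre-rhotic lowering): no segment meets the environment; /edsiziuvugusve/ is unchanged.
Rule 3 (regressive voicing assimilation): /d/ precedes the voiceless obstruent /s/, so it devoices to [t] by assimilation. /s/ precedes the voiced obstruent /v/, so it voices to [z] by assimilation. /edsiziuvugusve/ → etsiziuvuguzve.
Rule 4 (final vowel raising): /e/ is a mid vowel in word-final position, so it raises to [i]. /etsiziuvuguzve/ → etsiziuvuguzvi.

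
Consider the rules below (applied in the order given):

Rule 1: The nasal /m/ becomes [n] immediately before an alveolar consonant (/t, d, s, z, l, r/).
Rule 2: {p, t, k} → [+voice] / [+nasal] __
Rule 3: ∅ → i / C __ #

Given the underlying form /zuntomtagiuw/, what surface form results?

zundondagiuwi

Rule 1 (nasal place assimilation): /m/ precedes the alveolar consonant /t/, so it assimilates in place to [n]. /zuntomtagiuw/ → zuntontagiuw.
Rule 2 (post-nasal voicing): /t/ is a voiceless stop immediately after the nasal /n/, so it voices to [d]. /t/ is a voiceless stop immediately after the nasal /n/, so it voices to [d]. /zuntontagiuw/ → zundondagiuw.
Rule 3 (final i-epenthesis): the form ends in the consonant /w/, so [i] is inserted word-finally. /zundondagiuw/ → zundondagiuwi.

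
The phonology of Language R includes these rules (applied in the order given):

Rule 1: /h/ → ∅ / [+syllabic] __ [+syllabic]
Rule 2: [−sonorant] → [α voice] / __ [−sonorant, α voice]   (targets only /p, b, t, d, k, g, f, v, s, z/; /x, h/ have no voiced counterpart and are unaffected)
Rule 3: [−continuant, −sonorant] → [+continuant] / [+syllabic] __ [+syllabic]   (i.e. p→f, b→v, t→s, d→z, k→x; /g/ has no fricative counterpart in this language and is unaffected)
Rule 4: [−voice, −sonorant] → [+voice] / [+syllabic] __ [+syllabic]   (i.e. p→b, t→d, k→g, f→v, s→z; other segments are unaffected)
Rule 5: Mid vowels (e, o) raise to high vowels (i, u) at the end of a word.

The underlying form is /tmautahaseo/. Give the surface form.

Rule 1 (intervocalic h-deletion): /h/ occurs between vowels /a/ and /a/, so it deletes. /tmautahaseo/ → tmautaaseo.
Rule 2 (regressive voicing assimilation): no segment meets the environment; /tmautaaseo/ is unchanged.
Rule 3 (intervocalic spirantization): /t/ is a stop between vowels /u/ and /a/, so it spirantizes to the fricative [s]. /tmautaaseo/ → tmausaaseo.
Rule 4 (intervocalic voicing): /s/ is a voiceless obstruent between vowels /u/ and /a/, so it voices to [z]. /s/ is a voiceless obstruent between vowels /a/ and /e/, so it voices to [z]. /tmausaaseo/ → tmauzaazeo.
Rule 5 (final vowel raising): /o/ is a mid vowel in word-final position, so it raises to [u]. /tmauzaazeo/ → tmauzaazeu.

tmauzaazeu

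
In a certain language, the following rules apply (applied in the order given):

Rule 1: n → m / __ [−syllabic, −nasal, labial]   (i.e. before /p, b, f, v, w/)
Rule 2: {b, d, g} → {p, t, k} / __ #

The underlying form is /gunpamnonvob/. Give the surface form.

gumpamnomvop

Rule 1 (nasal place assimilation): /n/ precedes the labial consonant /p/, so it assimilates in place to [m]. /n/ precedes the labial consonant /v/, so it assimilates in place to [m]. /gunpamnonvob/ → gumpamnomvob.
Rule 2 (final devoicing): /b/ is a voiced stop in word-final position, so it devoices to [p]. /gumpamnomvob/ → gumpamnomvop.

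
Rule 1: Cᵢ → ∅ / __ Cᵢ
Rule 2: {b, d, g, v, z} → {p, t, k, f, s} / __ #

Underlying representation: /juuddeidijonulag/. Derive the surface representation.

juudeidijonulak

Rule 1 (degemination): /dd/ is a geminate; the first /d/ deletes. /juuddeidijonulag/ → juudeidijonulag.
Rule 2 (final devoicing): /g/ is a voiced obstruent in word-final position, so it devoices to [k]. /juudeidijonulag/ → juudeidijonulak.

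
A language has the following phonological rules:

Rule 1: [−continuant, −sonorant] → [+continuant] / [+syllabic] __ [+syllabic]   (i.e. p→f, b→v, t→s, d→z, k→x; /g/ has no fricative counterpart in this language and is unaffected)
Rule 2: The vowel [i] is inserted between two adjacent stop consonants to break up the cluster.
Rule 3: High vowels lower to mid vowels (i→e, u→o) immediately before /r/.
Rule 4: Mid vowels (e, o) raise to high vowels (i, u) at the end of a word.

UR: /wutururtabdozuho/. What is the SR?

Rule 1 (intervocalic spirantization): /t/ is a stop between vowels /u/ and /u/, so it spirantizes to the fricative [s]. /wutururtabdozuho/ → wusururtabdozuho.
Rule 2 (stop-cluster i-epenthesis): /b/ and /d/ form a stop–stop cluster, so [i] is inserted between them. /wusururtabdozuho/ → wusururtabidozuho.
Rule 3 (pre-rhotic lowering): /u/ is a high vowel immediately before /r/, so it lowers to [o]. /u/ is a high vowel immediately before /r/, so it lowers to [o]. /wusururtabidozuho/ → wusorortabidozuho.
Rule 4 (final vowel raising): /o/ is a mid vowel in word-final position, so it raises to [u]. /wusorortabidozuho/ → wusorortabidozuhu.

wusorortabidozuhu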